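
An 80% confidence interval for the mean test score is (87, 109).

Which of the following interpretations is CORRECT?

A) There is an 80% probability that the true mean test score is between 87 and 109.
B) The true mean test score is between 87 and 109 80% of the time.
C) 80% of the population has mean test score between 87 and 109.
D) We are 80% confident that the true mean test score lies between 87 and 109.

A confidence interval represents our confidence in the procedure, not a probability statement about the parameter.

Key concept: If we repeated this sampling process many times and computed an 80% CI each time, about 80% of those intervals would contain the true population parameter.

For this specific interval (87, 109):
- Midpoint (point estimate): 98
- Margin of error: 11

The correct interpretation is the one stating confidence that the true parameter lies in the interval — option D.

D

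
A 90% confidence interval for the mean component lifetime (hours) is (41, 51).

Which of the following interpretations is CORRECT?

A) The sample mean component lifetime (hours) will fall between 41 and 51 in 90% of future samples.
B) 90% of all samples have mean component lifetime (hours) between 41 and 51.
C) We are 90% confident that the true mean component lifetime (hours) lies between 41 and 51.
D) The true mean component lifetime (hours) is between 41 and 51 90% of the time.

A confidence interval represents our confidence in the procedure, not a probability statement about the parameter.

Key concept: If we repeated this sampling process many times and computed a 90% CI each time, about 90% of those intervals would contain the true population parameter.

For this specific interval (41, 51):
- Midpoint (point estimate): 46
- Margin of error: 5

The correct interpretation is the one stating confidence that the true parameter lies in the interval — option C.

C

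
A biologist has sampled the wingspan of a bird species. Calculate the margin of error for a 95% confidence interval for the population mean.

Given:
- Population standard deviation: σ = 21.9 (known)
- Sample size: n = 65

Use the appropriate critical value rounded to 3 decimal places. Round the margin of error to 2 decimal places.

The population standard deviation σ is known, so use the z-interval margin of error formula.

For 95% confidence, z* = 1.96 (from standard normal table)

Margin of error formula for z-interval: E = z* × σ/√n

E = 1.96 × 21.9/√65
  = 1.96 × 2.716361
  = 5.3241

Rounded to 2 decimal places:

5.32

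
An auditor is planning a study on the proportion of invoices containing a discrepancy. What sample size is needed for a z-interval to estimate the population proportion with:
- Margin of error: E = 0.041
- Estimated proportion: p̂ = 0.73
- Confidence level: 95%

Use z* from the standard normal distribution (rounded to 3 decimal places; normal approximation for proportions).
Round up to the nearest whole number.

Using z* for proportion z-interval (normal approximation).

For 95% confidence, z* = 1.96 (from standard normal table)

Sample size formula for proportion z-interval: n = z*²p̂(1-p̂)/E²

n = 1.96² × 0.73 × 0.27 / 0.041²
  = 3.8416 × 0.1971 / 0.001681
  = 450.4339

Round up to the nearest whole number: n = 451

451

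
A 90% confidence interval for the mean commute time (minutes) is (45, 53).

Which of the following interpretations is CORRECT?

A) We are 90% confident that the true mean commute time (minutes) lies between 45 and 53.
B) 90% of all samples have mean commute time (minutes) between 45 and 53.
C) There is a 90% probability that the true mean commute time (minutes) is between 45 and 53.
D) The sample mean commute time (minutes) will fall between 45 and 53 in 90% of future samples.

A confidence interval represents our confidence in the procedure, not a probability statement about the parameter.

Key concept: If we repeated this sampling process many times and computed a 90% CI each time, about 90% of those intervals would contain the true population parameter.

For this specific interval (45, 53):
- Midpoint (point estimate): 49
- Margin of error: 4

The correct interpretation is the one stating confidence that the true parameter lies in the interval — option A.

A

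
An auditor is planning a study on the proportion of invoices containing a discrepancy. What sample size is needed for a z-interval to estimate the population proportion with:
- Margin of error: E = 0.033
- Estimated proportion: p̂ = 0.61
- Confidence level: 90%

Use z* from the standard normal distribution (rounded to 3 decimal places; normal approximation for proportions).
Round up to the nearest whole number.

Using z* for proportion z-interval (normal approximation).

For 90% confidence, z* = 1.645 (from standard normal table)

Sample size formula for proportion z-interval: n = z*²p̂(1-p̂)/E²

n = 1.645² × 0.61 × 0.39 / 0.033²
  = 2.706025 × 0.2379 / 0.001089
  = 591.1509

Round up to the nearest whole number: n = 592

592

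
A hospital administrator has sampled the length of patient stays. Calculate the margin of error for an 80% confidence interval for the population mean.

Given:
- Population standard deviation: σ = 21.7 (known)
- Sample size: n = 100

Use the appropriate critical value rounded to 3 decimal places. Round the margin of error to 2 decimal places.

The population standard deviation σ is known, so use the z-interval margin of error formula.

For 80% confidence, z* = 1.282 (from standard normal table)

Margin of error formula for z-interval: E = z* × σ/√n

E = 1.282 × 21.7/√100
  = 1.282 × 2.170000
  = 2.7819

Rounded to 2 decimal places:

2.78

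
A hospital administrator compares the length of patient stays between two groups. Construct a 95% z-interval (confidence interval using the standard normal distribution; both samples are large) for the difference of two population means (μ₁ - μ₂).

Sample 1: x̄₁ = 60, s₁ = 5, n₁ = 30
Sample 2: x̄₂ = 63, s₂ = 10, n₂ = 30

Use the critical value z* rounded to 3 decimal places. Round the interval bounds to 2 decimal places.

Both samples are large (n₁ = 30 ≥ 30, n₂ = 30 ≥ 30), so a z-interval for the difference of means applies.

Point estimate: x̄₁ - x̄₂ = 60 - 63 = -3

Standard error: SE = √(s₁²/n₁ + s₂²/n₂)
= √(5²/30 + 10²/30)
= √(0.833333 + 3.333333)
= 2.041241

For 95% confidence, z* = 1.96 (from standard normal table)
Margin of error: E = z* × SE = 1.96 × 2.041241 = 4.0008

Z-interval: (x̄₁ - x̄₂) ± E = -3 ± 4.0008 = (-7.0008, 1.0008)

Rounded to 2 decimal places:

(-7.00, 1.00)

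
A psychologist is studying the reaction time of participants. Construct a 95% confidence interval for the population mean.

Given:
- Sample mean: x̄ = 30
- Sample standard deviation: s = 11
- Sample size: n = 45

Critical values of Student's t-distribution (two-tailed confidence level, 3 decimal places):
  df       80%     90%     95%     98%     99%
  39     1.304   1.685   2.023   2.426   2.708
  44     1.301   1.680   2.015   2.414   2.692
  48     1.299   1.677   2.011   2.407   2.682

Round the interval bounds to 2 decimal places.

The population standard deviation σ is unknown (only the sample standard deviation s is given), so use a t-interval with df = n - 1 = 45 - 1 = 44.

For 95% confidence with df = 44, t* = 2.015 (from t-table)

Standard error: SE = s/√n = 11/√45 = 1.639783

Margin of error: E = t* × SE = 2.015 × 1.639783 = 3.3042

T-interval: x̄ ± E = 30 ± 3.3042 = (26.6958, 33.3042)

Rounded to 2 decimal places:

(26.70, 33.30)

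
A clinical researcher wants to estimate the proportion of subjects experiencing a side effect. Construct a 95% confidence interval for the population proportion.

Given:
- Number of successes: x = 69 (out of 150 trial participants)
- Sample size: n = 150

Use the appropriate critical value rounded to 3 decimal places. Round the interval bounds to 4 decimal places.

Sample proportion: p̂ = 69/150 = 0.460000

Check conditions for normal approximation:
  np̂ = 69 ≥ 10 ✓
  n(1-p̂) = 81 ≥ 10 ✓

The sample is large enough, so use a z-interval (normal approximation) for the proportion.

For 95% confidence, z* = 1.96 (from standard normal table)

Standard error: SE = √(p̂(1-p̂)/n) = √(0.460000×0.540000/150) = 0.04069398

Margin of error: E = z* × SE = 1.96 × 0.04069398 = 0.079760

Z-interval: p̂ ± E = 0.460000 ± 0.079760 = (0.380240, 0.539760)

Rounded to 4 decimal places:

(0.3802, 0.5398)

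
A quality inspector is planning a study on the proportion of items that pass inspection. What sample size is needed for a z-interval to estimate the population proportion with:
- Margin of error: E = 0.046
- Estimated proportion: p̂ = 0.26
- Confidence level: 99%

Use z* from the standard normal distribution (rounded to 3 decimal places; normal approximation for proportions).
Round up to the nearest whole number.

Using z* for proportion z-interval (normal approximation).

For 99% confidence, z* = 2.576 (from standard normal table)

Sample size formula for proportion z-interval: n = z*²p̂(1-p̂)/E²

n = 2.576² × 0.26 × 0.74 / 0.046²
  = 6.635776 × 0.1924 / 0.002116
  = 603.3664

Round up to the nearest whole number: n = 604

604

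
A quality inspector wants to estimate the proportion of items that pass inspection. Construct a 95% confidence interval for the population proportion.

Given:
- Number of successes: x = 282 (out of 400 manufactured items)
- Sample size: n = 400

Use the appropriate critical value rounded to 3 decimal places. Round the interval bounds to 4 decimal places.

Sample proportion: p̂ = 282/400 = 0.705000

Check conditions for normal approximation:
  np̂ = 282 ≥ 10 ✓
  n(1-p̂) = 118 ≥ 10 ✓

The sample is large enough, so use a z-interval (normal approximation) for the proportion.

For 95% confidence, z* = 1.96 (from standard normal table)

Standard error: SE = √(p̂(1-p̂)/n) = √(0.705000×0.295000/400) = 0.02280214

Margin of error: E = z* × SE = 1.96 × 0.02280214 = 0.044692

Z-interval: p̂ ± E = 0.705000 ± 0.044692 = (0.660308, 0.749692)

Rounded to 4 decimal places:

(0.6603, 0.7497)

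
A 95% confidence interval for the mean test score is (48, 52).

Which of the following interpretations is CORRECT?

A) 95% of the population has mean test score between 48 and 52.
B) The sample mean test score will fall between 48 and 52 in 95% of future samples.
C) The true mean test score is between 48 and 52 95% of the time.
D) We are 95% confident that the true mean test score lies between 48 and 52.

A confidence interval represents our confidence in the procedure, not a probability statement about the parameter.

Key concept: If we repeated this sampling process many times and computed a 95% CI each time, about 95% of those intervals would contain the true population parameter.

For this specific interval (48, 52):
- Midpoint (point estimate): 50
- Margin of error: 2

The correct interpretation is the one stating confidence that the true parameter lies in the interval — option D.

D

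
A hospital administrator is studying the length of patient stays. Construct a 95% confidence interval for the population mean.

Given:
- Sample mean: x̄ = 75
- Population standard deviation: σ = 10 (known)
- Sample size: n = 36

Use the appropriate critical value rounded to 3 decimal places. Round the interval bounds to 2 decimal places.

The population standard deviation σ is known, so use a z-interval (standard normal critical value).

For 95% confidence, z* = 1.96 (from standard normal table)

Standard error: SE = σ/√n = 10/√36 = 1.666667

Margin of error: E = z* × SE = 1.96 × 1.666667 = 3.2667

Z-interval: x̄ ± E = 75 ± 3.2667 = (71.7333, 78.2667)

Rounded to 2 decimal places:

(71.73, 78.27)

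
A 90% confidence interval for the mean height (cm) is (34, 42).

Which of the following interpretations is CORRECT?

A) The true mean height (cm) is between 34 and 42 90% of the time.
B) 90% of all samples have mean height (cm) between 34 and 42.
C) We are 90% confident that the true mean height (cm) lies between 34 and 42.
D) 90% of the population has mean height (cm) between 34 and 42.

A confidence interval represents our confidence in the procedure, not a probability statement about the parameter.

Key concept: If we repeated this sampling process many times and computed a 90% CI each time, about 90% of those intervals would contain the true population parameter.

For this specific interval (34, 42):
- Midpoint (point estimate): 38
- Margin of error: 4

The correct interpretation is the one stating confidence that the true parameter lies in the interval — option C.

C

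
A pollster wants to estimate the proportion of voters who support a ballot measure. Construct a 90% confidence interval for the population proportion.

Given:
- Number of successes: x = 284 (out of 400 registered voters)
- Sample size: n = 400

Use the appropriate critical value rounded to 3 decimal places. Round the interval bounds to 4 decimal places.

Sample proportion: p̂ = 284/400 = 0.710000

Check conditions for normal approximation:
  np̂ = 284 ≥ 10 ✓
  n(1-p̂) = 116 ≥ 10 ✓

The sample is large enough, so use a z-interval (normal approximation) for the proportion.

For 90% confidence, z* = 1.645 (from standard normal table)

Standard error: SE = √(p̂(1-p̂)/n) = √(0.710000×0.290000/400) = 0.02268810

Margin of error: E = z* × SE = 1.645 × 0.02268810 = 0.037322

Z-interval: p̂ ± E = 0.710000 ± 0.037322 = (0.672678, 0.747322)

Rounded to 4 decimal places:

(0.6727, 0.7473)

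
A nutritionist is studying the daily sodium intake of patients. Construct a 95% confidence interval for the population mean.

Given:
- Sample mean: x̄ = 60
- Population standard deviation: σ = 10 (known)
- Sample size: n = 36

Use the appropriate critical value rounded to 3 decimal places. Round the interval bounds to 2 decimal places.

The population standard deviation σ is known, so use a z-interval (standard normal critical value).

For 95% confidence, z* = 1.96 (from standard normal table)

Standard error: SE = σ/√n = 10/√36 = 1.666667

Margin of error: E = z* × SE = 1.96 × 1.666667 = 3.2667

Z-interval: x̄ ± E = 60 ± 3.2667 = (56.7333, 63.2667)

Rounded to 2 decimal places:

(56.73, 63.27)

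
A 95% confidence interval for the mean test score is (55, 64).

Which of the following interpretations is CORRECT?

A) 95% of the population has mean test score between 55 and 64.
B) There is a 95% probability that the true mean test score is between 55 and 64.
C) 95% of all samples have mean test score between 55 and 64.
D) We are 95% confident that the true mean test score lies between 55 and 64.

A confidence interval represents our confidence in the procedure, not a probability statement about the parameter.

Key concept: If we repeated this sampling process many times and computed a 95% CI each time, about 95% of those intervals would contain the true population parameter.

For this specific interval (55, 64):
- Midpoint (point estimate): 59.5
- Margin of error: 4.5

The correct interpretation is the one stating confidence that the true parameter lies in the interval — option D.

D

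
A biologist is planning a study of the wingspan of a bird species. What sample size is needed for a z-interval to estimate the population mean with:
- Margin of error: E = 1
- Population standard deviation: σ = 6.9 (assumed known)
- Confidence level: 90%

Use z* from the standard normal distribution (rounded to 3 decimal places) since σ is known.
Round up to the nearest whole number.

Using z* since population σ is known (z-interval formula).

For 90% confidence, z* = 1.645 (from standard normal table)

Sample size formula for z-interval: n = (z*σ/E)²

n = (1.645 × 6.9 / 1)²
  = (11.350500)²
  = 128.8339

Round up to the nearest whole number: n = 129

129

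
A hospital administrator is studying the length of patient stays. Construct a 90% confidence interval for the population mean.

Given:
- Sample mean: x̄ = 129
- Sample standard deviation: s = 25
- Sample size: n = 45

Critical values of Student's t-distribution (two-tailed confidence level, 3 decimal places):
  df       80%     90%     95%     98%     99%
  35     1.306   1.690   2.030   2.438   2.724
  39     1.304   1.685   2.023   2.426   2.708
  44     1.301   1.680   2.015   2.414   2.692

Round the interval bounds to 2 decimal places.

The population standard deviation σ is unknown (only the sample standard deviation s is given), so use a t-interval with df = n - 1 = 45 - 1 = 44.

For 90% confidence with df = 44, t* = 1.680 (from t-table)

Standard error: SE = s/√n = 25/√45 = 3.726780

Margin of error: E = t* × SE = 1.680 × 3.726780 = 6.2610

T-interval: x̄ ± E = 129 ± 6.2610 = (122.7390, 135.2610)

Rounded to 2 decimal places:

(122.74, 135.26)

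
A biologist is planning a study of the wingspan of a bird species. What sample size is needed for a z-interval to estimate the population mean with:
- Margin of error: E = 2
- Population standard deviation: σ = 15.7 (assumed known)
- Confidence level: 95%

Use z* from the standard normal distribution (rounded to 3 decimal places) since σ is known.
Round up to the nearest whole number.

Using z* since population σ is known (z-interval formula).

For 95% confidence, z* = 1.96 (from standard normal table)

Sample size formula for z-interval: n = (z*σ/E)²

n = (1.96 × 15.7 / 2)²
  = (15.386000)²
  = 236.7290

Round up to the nearest whole number: n = 237

237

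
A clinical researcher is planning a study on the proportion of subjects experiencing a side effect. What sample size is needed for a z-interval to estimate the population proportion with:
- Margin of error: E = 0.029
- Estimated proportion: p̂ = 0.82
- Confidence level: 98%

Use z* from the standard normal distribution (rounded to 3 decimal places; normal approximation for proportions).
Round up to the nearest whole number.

Using z* for proportion z-interval (normal approximation).

For 98% confidence, z* = 2.326 (from standard normal table)

Sample size formula for proportion z-interval: n = z*²p̂(1-p̂)/E²

n = 2.326² × 0.82 × 0.18 / 0.029²
  = 5.410276 × 0.1476 / 0.000841
  = 949.5324

Round up to the nearest whole number: n = 950

950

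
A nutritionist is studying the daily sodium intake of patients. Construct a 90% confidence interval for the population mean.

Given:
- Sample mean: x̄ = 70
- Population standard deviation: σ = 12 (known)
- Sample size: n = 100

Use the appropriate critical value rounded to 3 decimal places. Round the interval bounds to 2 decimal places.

The population standard deviation σ is known, so use a z-interval (standard normal critical value).

For 90% confidence, z* = 1.645 (from standard normal table)

Standard error: SE = σ/√n = 12/√100 = 1.200000

Margin of error: E = z* × SE = 1.645 × 1.200000 = 1.9740

Z-interval: x̄ ± E = 70 ± 1.9740 = (68.0260, 71.9740)

Rounded to 2 decimal places:

(68.03, 71.97)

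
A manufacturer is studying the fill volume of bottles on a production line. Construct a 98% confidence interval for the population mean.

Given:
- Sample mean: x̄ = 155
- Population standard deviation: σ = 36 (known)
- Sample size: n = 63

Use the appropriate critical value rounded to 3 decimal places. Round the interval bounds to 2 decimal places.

The population standard deviation σ is known, so use a z-interval (standard normal critical value).

For 98% confidence, z* = 2.326 (from standard normal table)

Standard error: SE = σ/√n = 36/√63 = 4.535574

Margin of error: E = z* × SE = 2.326 × 4.535574 = 10.5497

Z-interval: x̄ ± E = 155 ± 10.5497 = (144.4503, 165.5497)

Rounded to 2 decimal places:

(144.45, 165.55)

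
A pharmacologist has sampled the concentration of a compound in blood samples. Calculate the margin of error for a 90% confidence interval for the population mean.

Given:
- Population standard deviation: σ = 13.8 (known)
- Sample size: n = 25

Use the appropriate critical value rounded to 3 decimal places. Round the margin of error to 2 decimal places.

The population standard deviation σ is known, so use the z-interval margin of error formula.

For 90% confidence, z* = 1.645 (from standard normal table)

Margin of error formula for z-interval: E = z* × σ/√n

E = 1.645 × 13.8/√25
  = 1.645 × 2.760000
  = 4.5402

Rounded to 2 decimal places:

4.54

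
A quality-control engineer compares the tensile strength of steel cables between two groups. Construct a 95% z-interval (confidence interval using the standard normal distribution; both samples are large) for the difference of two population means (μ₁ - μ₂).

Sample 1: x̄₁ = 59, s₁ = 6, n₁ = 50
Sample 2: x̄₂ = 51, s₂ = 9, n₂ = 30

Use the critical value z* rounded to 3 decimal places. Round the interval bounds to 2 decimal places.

Both samples are large (n₁ = 50 ≥ 30, n₂ = 30 ≥ 30), so a z-interval for the difference of means applies.

Point estimate: x̄₁ - x̄₂ = 59 - 51 = 8

Standard error: SE = √(s₁²/n₁ + s₂²/n₂)
= √(6²/50 + 9²/30)
= √(0.720000 + 2.700000)
= 1.849324

For 95% confidence, z* = 1.96 (from standard normal table)
Margin of error: E = z* × SE = 1.96 × 1.849324 = 3.6247

Z-interval: (x̄₁ - x̄₂) ± E = 8 ± 3.6247 = (4.3753, 11.6247)

Rounded to 2 decimal places:

(4.38, 11.62)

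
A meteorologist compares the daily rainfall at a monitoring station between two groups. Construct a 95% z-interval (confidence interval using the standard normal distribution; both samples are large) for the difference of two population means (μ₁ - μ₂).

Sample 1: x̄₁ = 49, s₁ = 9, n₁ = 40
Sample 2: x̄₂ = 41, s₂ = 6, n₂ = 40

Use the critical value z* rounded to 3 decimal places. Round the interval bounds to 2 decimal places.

Both samples are large (n₁ = 40 ≥ 30, n₂ = 40 ≥ 30), so a z-interval for the difference of means applies.

Point estimate: x̄₁ - x̄₂ = 49 - 41 = 8

Standard error: SE = √(s₁²/n₁ + s₂²/n₂)
= √(9²/40 + 6²/40)
= √(2.025000 + 0.900000)
= 1.710263

For 95% confidence, z* = 1.96 (from standard normal table)
Margin of error: E = z* × SE = 1.96 × 1.710263 = 3.3521

Z-interval: (x̄₁ - x̄₂) ± E = 8 ± 3.3521 = (4.6479, 11.3521)

Rounded to 2 decimal places:

(4.65, 11.35)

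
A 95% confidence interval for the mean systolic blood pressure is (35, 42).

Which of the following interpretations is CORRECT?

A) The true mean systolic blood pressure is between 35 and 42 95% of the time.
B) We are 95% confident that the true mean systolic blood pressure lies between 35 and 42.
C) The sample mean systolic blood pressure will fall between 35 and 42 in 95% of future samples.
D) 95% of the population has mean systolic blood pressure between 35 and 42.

A confidence interval represents our confidence in the procedure, not a probability statement about the parameter.

Key concept: If we repeated this sampling process many times and computed a 95% CI each time, about 95% of those intervals would contain the true population parameter.

For this specific interval (35, 42):
- Midpoint (point estimate): 38.5
- Margin of error: 3.5

The correct interpretation is the one stating confidence that the true parameter lies in the interval — option B.

B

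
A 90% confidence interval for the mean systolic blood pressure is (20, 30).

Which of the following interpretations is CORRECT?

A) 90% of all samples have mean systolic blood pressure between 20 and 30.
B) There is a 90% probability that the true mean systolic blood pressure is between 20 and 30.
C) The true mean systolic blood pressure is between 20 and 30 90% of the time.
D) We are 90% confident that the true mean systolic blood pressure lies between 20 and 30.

A confidence interval represents our confidence in the procedure, not a probability statement about the parameter.

Key concept: If we repeated this sampling process many times and computed a 90% CI each time, about 90% of those intervals would contain the true population parameter.

For this specific interval (20, 30):
- Midpoint (point estimate): 25
- Margin of error: 5

The correct interpretation is the one stating confidence that the true parameter lies in the interval — option D.

D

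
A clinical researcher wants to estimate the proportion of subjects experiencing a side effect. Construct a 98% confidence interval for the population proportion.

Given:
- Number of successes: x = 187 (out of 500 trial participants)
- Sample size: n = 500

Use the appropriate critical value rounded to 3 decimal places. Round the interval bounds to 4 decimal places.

Sample proportion: p̂ = 187/500 = 0.374000

Check conditions for normal approximation:
  np̂ = 187 ≥ 10 ✓
  n(1-p̂) = 313 ≥ 10 ✓

The sample is large enough, so use a z-interval (normal approximation) for the proportion.

For 98% confidence, z* = 2.326 (from standard normal table)

Standard error: SE = √(p̂(1-p̂)/n) = √(0.374000×0.626000/500) = 0.02163904

Margin of error: E = z* × SE = 2.326 × 0.02163904 = 0.050332

Z-interval: p̂ ± E = 0.374000 ± 0.050332 = (0.323668, 0.424332)

Rounded to 4 decimal places:

(0.3237, 0.4243)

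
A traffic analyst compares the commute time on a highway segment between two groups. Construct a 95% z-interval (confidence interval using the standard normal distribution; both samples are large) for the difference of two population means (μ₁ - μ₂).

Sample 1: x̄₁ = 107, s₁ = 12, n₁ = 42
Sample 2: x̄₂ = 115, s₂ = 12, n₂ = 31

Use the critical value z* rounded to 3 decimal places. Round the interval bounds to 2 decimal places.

Both samples are large (n₁ = 42 ≥ 30, n₂ = 31 ≥ 30), so a z-interval for the difference of means applies.

Point estimate: x̄₁ - x̄₂ = 107 - 115 = -8

Standard error: SE = √(s₁²/n₁ + s₂²/n₂)
= √(12²/42 + 12²/31)
= √(3.428571 + 4.645161)
= 2.841431

For 95% confidence, z* = 1.96 (from standard normal table)
Margin of error: E = z* × SE = 1.96 × 2.841431 = 5.5692

Z-interval: (x̄₁ - x̄₂) ± E = -8 ± 5.5692 = (-13.5692, -2.4308)

Rounded to 2 decimal places:

(-13.57, -2.43)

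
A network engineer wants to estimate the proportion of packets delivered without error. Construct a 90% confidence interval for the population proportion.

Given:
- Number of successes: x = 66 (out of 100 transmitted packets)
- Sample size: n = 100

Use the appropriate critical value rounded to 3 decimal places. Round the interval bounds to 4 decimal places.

Sample proportion: p̂ = 66/100 = 0.660000

Check conditions for normal approximation:
  np̂ = 66 ≥ 10 ✓
  n(1-p̂) = 34 ≥ 10 ✓

The sample is large enough, so use a z-interval (normal approximation) for the proportion.

For 90% confidence, z* = 1.645 (from standard normal table)

Standard error: SE = √(p̂(1-p̂)/n) = √(0.660000×0.340000/100) = 0.04737088

Margin of error: E = z* × SE = 1.645 × 0.04737088 = 0.077925

Z-interval: p̂ ± E = 0.660000 ± 0.077925 = (0.582075, 0.737925)

Rounded to 4 decimal places:

(0.5821, 0.7379)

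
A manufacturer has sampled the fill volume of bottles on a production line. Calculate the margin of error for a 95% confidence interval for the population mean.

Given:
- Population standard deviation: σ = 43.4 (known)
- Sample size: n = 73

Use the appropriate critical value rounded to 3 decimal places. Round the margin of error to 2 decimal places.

The population standard deviation σ is known, so use the z-interval margin of error formula.

For 95% confidence, z* = 1.96 (from standard normal table)

Margin of error formula for z-interval: E = z* × σ/√n

E = 1.96 × 43.4/√73
  = 1.96 × 5.079586
  = 9.9560

Rounded to 2 decimal places:

9.96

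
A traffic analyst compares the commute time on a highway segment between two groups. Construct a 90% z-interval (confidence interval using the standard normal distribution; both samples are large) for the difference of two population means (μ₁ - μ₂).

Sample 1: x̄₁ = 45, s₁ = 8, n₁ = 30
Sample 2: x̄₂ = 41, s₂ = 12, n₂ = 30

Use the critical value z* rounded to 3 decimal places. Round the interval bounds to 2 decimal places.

Both samples are large (n₁ = 30 ≥ 30, n₂ = 30 ≥ 30), so a z-interval for the difference of means applies.

Point estimate: x̄₁ - x̄₂ = 45 - 41 = 4

Standard error: SE = √(s₁²/n₁ + s₂²/n₂)
= √(8²/30 + 12²/30)
= √(2.133333 + 4.800000)
= 2.633122

For 90% confidence, z* = 1.645 (from standard normal table)
Margin of error: E = z* × SE = 1.645 × 2.633122 = 4.3315

Z-interval: (x̄₁ - x̄₂) ± E = 4 ± 4.3315 = (-0.3315, 8.3315)

Rounded to 2 decimal places:

(-0.33, 8.33)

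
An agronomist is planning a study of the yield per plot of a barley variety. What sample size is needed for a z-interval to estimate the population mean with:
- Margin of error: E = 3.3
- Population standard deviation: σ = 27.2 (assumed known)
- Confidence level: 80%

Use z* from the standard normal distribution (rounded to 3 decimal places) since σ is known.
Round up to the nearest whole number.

Using z* since population σ is known (z-interval formula).

For 80% confidence, z* = 1.282 (from standard normal table)

Sample size formula for z-interval: n = (z*σ/E)²

n = (1.282 × 27.2 / 3.3)²
  = (10.566788)²
  = 111.6570

Round up to the nearest whole number: n = 112

112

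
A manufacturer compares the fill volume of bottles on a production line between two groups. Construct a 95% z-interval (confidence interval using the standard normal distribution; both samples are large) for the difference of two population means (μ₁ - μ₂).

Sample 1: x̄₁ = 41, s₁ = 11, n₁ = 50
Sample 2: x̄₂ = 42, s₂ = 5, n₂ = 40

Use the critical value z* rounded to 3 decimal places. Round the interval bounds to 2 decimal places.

Both samples are large (n₁ = 50 ≥ 30, n₂ = 40 ≥ 30), so a z-interval for the difference of means applies.

Point estimate: x̄₁ - x̄₂ = 41 - 42 = -1

Standard error: SE = √(s₁²/n₁ + s₂²/n₂)
= √(11²/50 + 5²/40)
= √(2.420000 + 0.625000)
= 1.744993

For 95% confidence, z* = 1.96 (from standard normal table)
Margin of error: E = z* × SE = 1.96 × 1.744993 = 3.4202

Z-interval: (x̄₁ - x̄₂) ± E = -1 ± 3.4202 = (-4.4202, 2.4202)

Rounded to 2 decimal places:

(-4.42, 2.42)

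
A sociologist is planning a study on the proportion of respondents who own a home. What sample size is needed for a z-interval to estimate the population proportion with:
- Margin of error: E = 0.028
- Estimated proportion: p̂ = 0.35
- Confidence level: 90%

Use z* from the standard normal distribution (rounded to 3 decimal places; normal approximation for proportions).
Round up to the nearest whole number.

Using z* for proportion z-interval (normal approximation).

For 90% confidence, z* = 1.645 (from standard normal table)

Sample size formula for proportion z-interval: n = z*²p̂(1-p̂)/E²

n = 1.645² × 0.35 × 0.65 / 0.028²
  = 2.706025 × 0.2275 / 0.000784
  = 785.2305

Round up to the nearest whole number: n = 786

786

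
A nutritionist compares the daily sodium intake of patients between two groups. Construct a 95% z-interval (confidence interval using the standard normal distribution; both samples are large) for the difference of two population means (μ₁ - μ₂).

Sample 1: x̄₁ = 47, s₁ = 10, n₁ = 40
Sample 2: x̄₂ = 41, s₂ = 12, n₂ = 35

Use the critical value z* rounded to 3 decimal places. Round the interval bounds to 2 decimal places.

Both samples are large (n₁ = 40 ≥ 30, n₂ = 35 ≥ 30), so a z-interval for the difference of means applies.

Point estimate: x̄₁ - x̄₂ = 47 - 41 = 6

Standard error: SE = √(s₁²/n₁ + s₂²/n₂)
= √(10²/40 + 12²/35)
= √(2.500000 + 4.114286)
= 2.571825

For 95% confidence, z* = 1.96 (from standard normal table)
Margin of error: E = z* × SE = 1.96 × 2.571825 = 5.0408

Z-interval: (x̄₁ - x̄₂) ± E = 6 ± 5.0408 = (0.9592, 11.0408)

Rounded to 2 decimal places:

(0.96, 11.04)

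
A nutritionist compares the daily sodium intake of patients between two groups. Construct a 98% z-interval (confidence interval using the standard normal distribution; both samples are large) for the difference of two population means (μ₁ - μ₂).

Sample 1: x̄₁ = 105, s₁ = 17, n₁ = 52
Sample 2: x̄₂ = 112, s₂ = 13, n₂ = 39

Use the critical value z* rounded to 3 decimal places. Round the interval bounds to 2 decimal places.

Both samples are large (n₁ = 52 ≥ 30, n₂ = 39 ≥ 30), so a z-interval for the difference of means applies.

Point estimate: x̄₁ - x̄₂ = 105 - 112 = -7

Standard error: SE = √(s₁²/n₁ + s₂²/n₂)
= √(17²/52 + 13²/39)
= √(5.557692 + 4.333333)
= 3.145000

For 98% confidence, z* = 2.326 (from standard normal table)
Margin of error: E = z* × SE = 2.326 × 3.145000 = 7.3153

Z-interval: (x̄₁ - x̄₂) ± E = -7 ± 7.3153 = (-14.3153, 0.3153)

Rounded to 2 decimal places:

(-14.32, 0.32)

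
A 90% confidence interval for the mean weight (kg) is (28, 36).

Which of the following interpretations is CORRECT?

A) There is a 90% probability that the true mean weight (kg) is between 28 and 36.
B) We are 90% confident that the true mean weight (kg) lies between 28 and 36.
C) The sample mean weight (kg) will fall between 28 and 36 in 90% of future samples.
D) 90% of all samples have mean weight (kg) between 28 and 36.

A confidence interval represents our confidence in the procedure, not a probability statement about the parameter.

Key concept: If we repeated this sampling process many times and computed a 90% CI each time, about 90% of those intervals would contain the true population parameter.

For this specific interval (28, 36):
- Midpoint (point estimate): 32
- Margin of error: 4

The correct interpretation is the one stating confidence that the true parameter lies in the interval — option B.

B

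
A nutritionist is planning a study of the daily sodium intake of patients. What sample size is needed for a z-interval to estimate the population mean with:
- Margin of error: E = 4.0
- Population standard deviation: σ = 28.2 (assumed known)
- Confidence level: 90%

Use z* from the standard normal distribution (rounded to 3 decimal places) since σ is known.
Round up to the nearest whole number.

Using z* since population σ is known (z-interval formula).

For 90% confidence, z* = 1.645 (from standard normal table)

Sample size formula for z-interval: n = (z*σ/E)²

n = (1.645 × 28.2 / 4.0)²
  = (11.597250)²
  = 134.4962

Round up to the nearest whole number: n = 135

135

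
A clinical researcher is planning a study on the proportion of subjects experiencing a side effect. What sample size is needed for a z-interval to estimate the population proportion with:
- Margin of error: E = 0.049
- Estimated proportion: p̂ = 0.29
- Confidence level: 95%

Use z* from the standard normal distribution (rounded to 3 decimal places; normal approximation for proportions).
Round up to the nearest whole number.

Using z* for proportion z-interval (normal approximation).

For 95% confidence, z* = 1.96 (from standard normal table)

Sample size formula for proportion z-interval: n = z*²p̂(1-p̂)/E²

n = 1.96² × 0.29 × 0.71 / 0.049²
  = 3.8416 × 0.2059 / 0.002401
  = 329.4400

Round up to the nearest whole number: n = 330

330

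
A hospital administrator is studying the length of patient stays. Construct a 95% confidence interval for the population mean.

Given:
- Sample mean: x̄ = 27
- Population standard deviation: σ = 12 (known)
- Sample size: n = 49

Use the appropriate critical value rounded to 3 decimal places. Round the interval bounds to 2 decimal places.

The population standard deviation σ is known, so use a z-interval (standard normal critical value).

For 95% confidence, z* = 1.96 (from standard normal table)

Standard error: SE = σ/√n = 12/√49 = 1.714286

Margin of error: E = z* × SE = 1.96 × 1.714286 = 3.3600

Z-interval: x̄ ± E = 27 ± 3.3600 = (23.6400, 30.3600)

Rounded to 2 decimal places:

(23.64, 30.36)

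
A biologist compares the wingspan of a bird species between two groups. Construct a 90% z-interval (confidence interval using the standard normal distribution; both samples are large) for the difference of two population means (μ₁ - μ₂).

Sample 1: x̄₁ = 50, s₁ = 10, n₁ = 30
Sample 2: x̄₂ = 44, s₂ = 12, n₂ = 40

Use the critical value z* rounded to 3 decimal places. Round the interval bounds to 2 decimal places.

Both samples are large (n₁ = 30 ≥ 30, n₂ = 40 ≥ 30), so a z-interval for the difference of means applies.

Point estimate: x̄₁ - x̄₂ = 50 - 44 = 6

Standard error: SE = √(s₁²/n₁ + s₂²/n₂)
= √(10²/30 + 12²/40)
= √(3.333333 + 3.600000)
= 2.633122

For 90% confidence, z* = 1.645 (from standard normal table)
Margin of error: E = z* × SE = 1.645 × 2.633122 = 4.3315

Z-interval: (x̄₁ - x̄₂) ± E = 6 ± 4.3315 = (1.6685, 10.3315)

Rounded to 2 decimal places:

(1.67, 10.33)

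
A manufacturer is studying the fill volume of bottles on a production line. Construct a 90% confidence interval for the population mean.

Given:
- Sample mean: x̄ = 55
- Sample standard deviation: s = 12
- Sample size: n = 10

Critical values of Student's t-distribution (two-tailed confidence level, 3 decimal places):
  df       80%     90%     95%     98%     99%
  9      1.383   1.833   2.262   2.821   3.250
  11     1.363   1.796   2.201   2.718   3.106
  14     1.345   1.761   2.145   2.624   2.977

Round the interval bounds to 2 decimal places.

The population standard deviation σ is unknown (only the sample standard deviation s is given), so use a t-interval with df = n - 1 = 10 - 1 = 9.

For 90% confidence with df = 9, t* = 1.833 (from t-table)

Standard error: SE = s/√n = 12/√10 = 3.794733

Margin of error: E = t* × SE = 1.833 × 3.794733 = 6.9557

T-interval: x̄ ± E = 55 ± 6.9557 = (48.0443, 61.9557)

Rounded to 2 decimal places:

(48.04, 61.96)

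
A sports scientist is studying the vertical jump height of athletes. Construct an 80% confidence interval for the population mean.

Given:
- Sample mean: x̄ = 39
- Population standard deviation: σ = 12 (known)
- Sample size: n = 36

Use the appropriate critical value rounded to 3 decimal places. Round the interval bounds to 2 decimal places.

The population standard deviation σ is known, so use a z-interval (standard normal critical value).

For 80% confidence, z* = 1.282 (from standard normal table)

Standard error: SE = σ/√n = 12/√36 = 2.000000

Margin of error: E = z* × SE = 1.282 × 2.000000 = 2.5640

Z-interval: x̄ ± E = 39 ± 2.5640 = (36.4360, 41.5640)

Rounded to 2 decimal places:

(36.44, 41.56)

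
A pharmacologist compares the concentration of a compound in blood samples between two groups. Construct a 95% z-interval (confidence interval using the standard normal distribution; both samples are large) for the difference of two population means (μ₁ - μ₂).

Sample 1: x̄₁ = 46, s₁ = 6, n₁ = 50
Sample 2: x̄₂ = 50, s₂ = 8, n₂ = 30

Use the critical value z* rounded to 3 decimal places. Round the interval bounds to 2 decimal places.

Both samples are large (n₁ = 50 ≥ 30, n₂ = 30 ≥ 30), so a z-interval for the difference of means applies.

Point estimate: x̄₁ - x̄₂ = 46 - 50 = -4

Standard error: SE = √(s₁²/n₁ + s₂²/n₂)
= √(6²/50 + 8²/30)
= √(0.720000 + 2.133333)
= 1.689181

For 95% confidence, z* = 1.96 (from standard normal table)
Margin of error: E = z* × SE = 1.96 × 1.689181 = 3.3108

Z-interval: (x̄₁ - x̄₂) ± E = -4 ± 3.3108 = (-7.3108, -0.6892)

Rounded to 2 decimal places:

(-7.31, -0.69)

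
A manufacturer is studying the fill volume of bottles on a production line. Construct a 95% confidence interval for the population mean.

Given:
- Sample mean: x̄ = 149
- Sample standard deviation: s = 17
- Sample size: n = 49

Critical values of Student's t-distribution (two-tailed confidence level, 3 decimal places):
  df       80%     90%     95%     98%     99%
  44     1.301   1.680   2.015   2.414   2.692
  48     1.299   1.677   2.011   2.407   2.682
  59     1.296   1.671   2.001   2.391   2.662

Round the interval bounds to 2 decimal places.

The population standard deviation σ is unknown (only the sample standard deviation s is given), so use a t-interval with df = n - 1 = 49 - 1 = 48.

For 95% confidence with df = 48, t* = 2.011 (from t-table)

Standard error: SE = s/√n = 17/√49 = 2.428571

Margin of error: E = t* × SE = 2.011 × 2.428571 = 4.8839

T-interval: x̄ ± E = 149 ± 4.8839 = (144.1161, 153.8839)

Rounded to 2 decimal places:

(144.12, 153.88)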